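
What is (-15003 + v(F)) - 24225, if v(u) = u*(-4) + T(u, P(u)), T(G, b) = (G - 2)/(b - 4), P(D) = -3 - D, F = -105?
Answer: -3803291/98 ≈ -38809.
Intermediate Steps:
T(G, b) = (-2 + G)/(-4 + b)
v(u) = -4*u + (-2 + u)/(-7 - u) (v(u) = u*(-4) + (-2 + u)/(-4 + (-3 - u)) = -4*u + (-2 + u)/(-7 - u))
(-15003 + v(F)) - 24225 = (-15003 + (2 - 1*(-105) - 4*(-105)*(7 - 105))/(7 - 105)) - 24225 = (-15003 + (2 + 105 - 4*(-105)*(-98))/(-98)) - 24225 = (-15003 - (2 + 105 - 41160)/98) - 24225 = (-15003 - 1/98*(-41053)) - 24225 = (-15003 + 41053/98) - 24225 = -1429241/98 - 24225 = -3803291/98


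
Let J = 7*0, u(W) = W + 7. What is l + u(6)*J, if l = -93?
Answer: -93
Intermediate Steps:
u(W) = 7 + W
J = 0
l + u(6)*J = -93 + (7 + 6)*0 = -93 + 13*0 = -93 + 0 = -93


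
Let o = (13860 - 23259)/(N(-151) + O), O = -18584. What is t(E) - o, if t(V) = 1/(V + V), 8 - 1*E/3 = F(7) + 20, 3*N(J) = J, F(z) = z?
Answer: -3270361/6372942 ≈ -0.51316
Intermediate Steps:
N(J) = J/3
E = -57 (E = 24 - 3*(7 + 20) = 24 - 3*27 = 24 - 81 = -57)
t(V) = 1/(2*V)
o = 28197/55903 (o = (13860 - 23259)/((⅓)*(-151) - 18584) = -9399/(-151/3 - 18584) = -9399/(-55903/3) = -9399*(-3/55903) = 28197/55903 ≈ 0.50439)
t(E) - o = (½)/(-57) - 1*28197/55903 = (½)*(-1/57) - 28197/55903 = -1/114 - 28197/55903 = -3270361/6372942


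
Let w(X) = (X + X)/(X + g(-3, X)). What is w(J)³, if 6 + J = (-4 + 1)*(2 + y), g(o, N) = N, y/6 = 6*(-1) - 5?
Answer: 1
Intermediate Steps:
y = -66 (y = 6*(6*(-1) - 5) = 6*(-6 - 5) = 6*(-11) = -66)
J = 186 (J = -6 + (-4 + 1)*(2 - 66) = -6 - 3*(-64) = -6 + 192 = 186)
w(X) = 1 (w(X) = (X + X)/(X + X) = (2*X)/((2*X)) = (2*X)*(1/(2*X)) = 1)
w(J)³ = 1³ = 1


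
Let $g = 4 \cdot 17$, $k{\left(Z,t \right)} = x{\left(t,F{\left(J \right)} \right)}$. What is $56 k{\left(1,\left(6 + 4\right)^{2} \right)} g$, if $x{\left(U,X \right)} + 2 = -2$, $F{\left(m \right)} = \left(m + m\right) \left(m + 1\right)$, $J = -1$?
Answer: $-15232$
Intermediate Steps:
$F{\left(m \right)} = 2 m \left(1 + m\right)$
$x{\left(U,X \right)} = -4$ ($x{\left(U,X \right)} = -2 - 2 = -4$)
$k{\left(Z,t \right)} = -4$
$g = 68$
$56 k{\left(1,\left(6 + 4\right)^{2} \right)} g = 56 \left(-4\right) 68 = \left(-224\right) 68 = -15232$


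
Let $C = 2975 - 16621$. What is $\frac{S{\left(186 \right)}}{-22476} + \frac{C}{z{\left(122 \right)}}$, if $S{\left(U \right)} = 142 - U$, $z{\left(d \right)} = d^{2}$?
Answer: $- \frac{38256575}{41816598} \approx -0.91487$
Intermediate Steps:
$C = -13646$
$\frac{S{\left(186 \right)}}{-22476} + \frac{C}{z{\left(122 \right)}} = \frac{142 - 186}{-22476} - \frac{13646}{122^{2}} = \left(142 - 186\right) \left(- \frac{1}{22476}\right) - \frac{13646}{14884} = \left(-44\right) \left(- \frac{1}{22476}\right) - \frac{6823}{7442} = \frac{11}{5619} - \frac{6823}{7442} = - \frac{38256575}{41816598}$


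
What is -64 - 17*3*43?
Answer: -2257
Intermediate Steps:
-64 - 17*3*43 = -64 - 51*43 = -64 - 2193 = -2257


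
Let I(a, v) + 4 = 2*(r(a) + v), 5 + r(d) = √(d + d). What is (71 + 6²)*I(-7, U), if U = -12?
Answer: -4066 + 214*I*√14 ≈ -4066.0 + 800.71*I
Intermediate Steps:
r(d) = -5 + √2*√d (r(d) = -5 + √(d + d) = -5 + √(2*d) = -5 + √2*√d)
I(a, v) = -14 + 2*v + 2*√2*√a (I(a, v) = -4 + 2*((-5 + √2*√a) + v) = -4 + 2*(-5 + v + √2*√a) = -4 + (-10 + 2*v + 2*√2*√a) = -14 + 2*v + 2*√2*√a)
(71 + 6²)*I(-7, U) = (71 + 6²)*(-14 + 2*(-12) + 2*√2*√(-7)) = (71 + 36)*(-14 - 24 + 2*√2*(I*√7)) = 107*(-14 - 24 + 2*I*√14) = 107*(-38 + 2*I*√14) = -4066 + 214*I*√14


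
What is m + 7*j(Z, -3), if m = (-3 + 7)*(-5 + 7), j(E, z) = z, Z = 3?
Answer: -13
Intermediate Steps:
m = 8 (m = 4*2 = 8)
m + 7*j(Z, -3) = 8 + 7*(-3) = 8 - 21 = -13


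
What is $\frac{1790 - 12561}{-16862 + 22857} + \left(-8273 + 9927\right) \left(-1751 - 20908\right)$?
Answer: $- \frac{224680536841}{5995} \approx -3.7478 \cdot 10^{7}$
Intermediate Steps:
$\frac{1790 - 12561}{-16862 + 22857} + \left(-8273 + 9927\right) \left(-1751 - 20908\right) = - \frac{10771}{5995} + 1654 \left(-22659\right) = \left(-10771\right) \frac{1}{5995} - 37477986 = - \frac{10771}{5995} - 37477986 = - \frac{224680536841}{5995}$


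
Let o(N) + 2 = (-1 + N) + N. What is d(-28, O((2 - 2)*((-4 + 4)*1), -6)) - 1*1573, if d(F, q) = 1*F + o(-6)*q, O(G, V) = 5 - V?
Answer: -1766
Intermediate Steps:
o(N) = -3 + 2*N (o(N) = -2 + ((-1 + N) + N) = -2 + (-1 + 2*N) = -3 + 2*N)
d(F, q) = F - 15*q (d(F, q) = 1*F + (-3 + 2*(-6))*q = F + (-3 - 12)*q = F - 15*q)
d(-28, O((2 - 2)*((-4 + 4)*1), -6)) - 1*1573 = (-28 - 15*(5 - 1*(-6))) - 1*1573 = (-28 - 15*(5 + 6)) - 1573 = (-28 - 15*11) - 1573 = (-28 - 165) - 1573 = -193 - 1573 = -1766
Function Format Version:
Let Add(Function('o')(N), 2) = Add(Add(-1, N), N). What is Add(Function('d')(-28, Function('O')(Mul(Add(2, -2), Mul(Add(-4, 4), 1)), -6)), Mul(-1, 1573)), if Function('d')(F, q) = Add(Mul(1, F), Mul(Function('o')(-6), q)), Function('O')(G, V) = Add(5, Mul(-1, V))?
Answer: -1766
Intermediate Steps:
Function('o')(N) = Add(-3, Mul(2, N)) (Function('o')(N) = Add(-2, Add(Add(-1, N), N)) = Add(-2, Add(-1, Mul(2, N))) = Add(-3, Mul(2, N)))
Function('d')(F, q) = Add(F, Mul(-15, q)) (Function('d')(F, q) = Add(Mul(1, F), Mul(Add(-3, Mul(2, -6)), q)) = Add(F, Mul(Add(-3, -12), q)) = Add(F, Mul(-15, q)))
Add(Function('d')(-28, Function('O')(Mul(Add(2, -2), Mul(Add(-4, 4), 1)), -6)), Mul(-1, 1573)) = Add(Add(-28, Mul(-15, Add(5, Mul(-1, -6)))), Mul(-1, 1573)) = Add(Add(-28, Mul(-15, Add(5, 6))), -1573) = Add(Add(-28, Mul(-15, 11)), -1573) = Add(Add(-28, -165), -1573) = Add(-193, -1573) = -1766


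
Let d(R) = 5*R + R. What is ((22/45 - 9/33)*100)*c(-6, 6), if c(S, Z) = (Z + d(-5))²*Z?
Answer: 821760/11 ≈ 74706.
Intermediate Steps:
d(R) = 6*R
c(S, Z) = Z*(-30 + Z)² (c(S, Z) = (Z + 6*(-5))²*Z = (Z - 30)²*Z = (-30 + Z)²*Z = Z*(-30 + Z)²)
((22/45 - 9/33)*100)*c(-6, 6) = ((22/45 - 9/33)*100)*(6*(-30 + 6)²) = ((22*(1/45) - 9*1/33)*100)*(6*(-24)²) = ((22/45 - 3/11)*100)*(6*576) = ((107/495)*100)*3456 = (2140/99)*3456 = 821760/11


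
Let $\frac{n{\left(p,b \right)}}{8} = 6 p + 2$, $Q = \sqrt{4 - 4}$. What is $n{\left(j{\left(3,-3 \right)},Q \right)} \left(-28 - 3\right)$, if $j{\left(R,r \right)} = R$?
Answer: $-4960$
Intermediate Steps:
$Q = 0$ ($Q = \sqrt{0} = 0$)
$n{\left(p,b \right)} = 16 + 48 p$ ($n{\left(p,b \right)} = 8 \left(6 p + 2\right) = 8 \left(2 + 6 p\right) = 16 + 48 p$)
$n{\left(j{\left(3,-3 \right)},Q \right)} \left(-28 - 3\right) = \left(16 + 48 \cdot 3\right) \left(-28 - 3\right) = \left(16 + 144\right) \left(-31\right) = 160 \left(-31\right) = -4960$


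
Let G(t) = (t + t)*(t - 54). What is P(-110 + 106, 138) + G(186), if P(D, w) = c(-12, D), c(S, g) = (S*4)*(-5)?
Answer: 49344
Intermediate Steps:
c(S, g) = -20*S (c(S, g) = (4*S)*(-5) = -20*S)
G(t) = 2*t*(-54 + t) (G(t) = (2*t)*(-54 + t) = 2*t*(-54 + t))
P(D, w) = 240 (P(D, w) = -20*(-12) = 240)
P(-110 + 106, 138) + G(186) = 240 + 2*186*(-54 + 186) = 240 + 2*186*132 = 240 + 49104 = 49344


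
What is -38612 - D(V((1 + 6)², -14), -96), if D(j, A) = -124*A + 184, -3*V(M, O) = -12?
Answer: -50700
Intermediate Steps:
V(M, O) = 4 (V(M, O) = -⅓*(-12) = 4)
D(j, A) = 184 - 124*A
-38612 - D(V((1 + 6)², -14), -96) = -38612 - (184 - 124*(-96)) = -38612 - (184 + 11904) = -38612 - 1*12088 = -38612 - 12088 = -50700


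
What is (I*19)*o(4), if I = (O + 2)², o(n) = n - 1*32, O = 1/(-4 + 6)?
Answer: -3325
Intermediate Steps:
O = ½ (O = 1/2 = ½ ≈ 0.50000)
o(n) = -32 + n (o(n) = n - 32 = -32 + n)
I = 25/4 (I = (½ + 2)² = (5/2)² = 25/4 ≈ 6.2500)
(I*19)*o(4) = ((25/4)*19)*(-32 + 4) = (475/4)*(-28) = -3325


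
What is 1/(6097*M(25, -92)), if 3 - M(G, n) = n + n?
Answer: 1/1140139 ≈ 8.7709e-7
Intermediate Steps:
M(G, n) = 3 - 2*n (M(G, n) = 3 - (n + n) = 3 - 2*n)
1/(6097*M(25, -92)) = 1/(6097*(3 - 2*(-92))) = 1/(6097*(3 + 184)) = (1/6097)/187 = (1/6097)*(1/187) = 1/1140139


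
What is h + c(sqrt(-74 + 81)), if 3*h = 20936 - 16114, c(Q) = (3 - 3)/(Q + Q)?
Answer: 4822/3 ≈ 1607.3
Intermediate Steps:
c(Q) = 0 (c(Q) = 0/(2*Q) = (1/(2*Q))*0 = 0)
h = 4822/3 (h = (20936 - 16114)/3 = (1/3)*4822 = 4822/3 ≈ 1607.3)
h + c(sqrt(-74 + 81)) = 4822/3 + 0 = 4822/3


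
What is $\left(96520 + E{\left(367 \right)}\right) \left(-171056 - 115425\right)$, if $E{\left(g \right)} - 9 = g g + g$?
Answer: $-66344702385$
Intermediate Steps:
$E{\left(g \right)} = 9 + g + g^{2}$ ($E{\left(g \right)} = 9 + \left(g g + g\right) = 9 + \left(g^{2} + g\right) = 9 + \left(g + g^{2}\right) = 9 + g + g^{2}$)
$\left(96520 + E{\left(367 \right)}\right) \left(-171056 - 115425\right) = \left(96520 + \left(9 + 367 + 367^{2}\right)\right) \left(-171056 - 115425\right) = \left(96520 + \left(9 + 367 + 134689\right)\right) \left(-286481\right) = \left(96520 + 135065\right) \left(-286481\right) = 231585 \left(-286481\right) = -66344702385$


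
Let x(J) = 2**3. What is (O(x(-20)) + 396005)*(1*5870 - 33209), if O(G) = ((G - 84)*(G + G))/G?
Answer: -10822225167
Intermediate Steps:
x(J) = 8
O(G) = -168 + 2*G (O(G) = ((-84 + G)*(2*G))/G = (2*G*(-84 + G))/G = -168 + 2*G)
(O(x(-20)) + 396005)*(1*5870 - 33209) = ((-168 + 2*8) + 396005)*(1*5870 - 33209) = ((-168 + 16) + 396005)*(5870 - 33209) = (-152 + 396005)*(-27339) = 395853*(-27339) = -10822225167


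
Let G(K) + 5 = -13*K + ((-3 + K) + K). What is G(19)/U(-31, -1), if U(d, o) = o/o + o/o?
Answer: -217/2 ≈ -108.50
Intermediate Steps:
U(d, o) = 2 (U(d, o) = 1 + 1 = 2)
G(K) = -8 - 11*K (G(K) = -5 + (-13*K + ((-3 + K) + K)) = -5 + (-13*K + (-3 + 2*K)) = -5 + (-3 - 11*K) = -8 - 11*K)
G(19)/U(-31, -1) = (-8 - 11*19)/2 = (-8 - 209)*(½) = -217*½ = -217/2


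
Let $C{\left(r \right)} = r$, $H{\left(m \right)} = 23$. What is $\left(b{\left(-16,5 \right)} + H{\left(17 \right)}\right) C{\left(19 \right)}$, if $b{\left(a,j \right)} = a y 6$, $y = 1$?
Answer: $-1387$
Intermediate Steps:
$b{\left(a,j \right)} = 6 a$ ($b{\left(a,j \right)} = a 1 \cdot 6 = a 6 = 6 a$)
$\left(b{\left(-16,5 \right)} + H{\left(17 \right)}\right) C{\left(19 \right)} = \left(6 \left(-16\right) + 23\right) 19 = \left(-96 + 23\right) 19 = \left(-73\right) 19 = -1387$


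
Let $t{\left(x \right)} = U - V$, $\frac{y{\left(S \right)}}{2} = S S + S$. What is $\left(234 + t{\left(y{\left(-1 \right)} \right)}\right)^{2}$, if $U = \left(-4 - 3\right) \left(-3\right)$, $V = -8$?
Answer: $69169$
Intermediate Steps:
$y{\left(S \right)} = 2 S + 2 S^{2}$ ($y{\left(S \right)} = 2 \left(S S + S\right) = 2 \left(S^{2} + S\right) = 2 \left(S + S^{2}\right) = 2 S + 2 S^{2}$)
$U = 21$ ($U = \left(-7\right) \left(-3\right) = 21$)
$t{\left(x \right)} = 29$ ($t{\left(x \right)} = 21 - -8 = 21 + 8 = 29$)
$\left(234 + t{\left(y{\left(-1 \right)} \right)}\right)^{2} = \left(234 + 29\right)^{2} = 263^{2} = 69169$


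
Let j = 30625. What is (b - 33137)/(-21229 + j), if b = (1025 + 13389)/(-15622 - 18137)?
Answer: -38575393/10937916 ≈ -3.5268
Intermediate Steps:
b = -14414/33759 (b = 14414/(-33759) = 14414*(-1/33759) = -14414/33759 ≈ -0.42697)
(b - 33137)/(-21229 + j) = (-14414/33759 - 33137)/(-21229 + 30625) = -1118686397/33759/9396 = -1118686397/33759*1/9396 = -38575393/10937916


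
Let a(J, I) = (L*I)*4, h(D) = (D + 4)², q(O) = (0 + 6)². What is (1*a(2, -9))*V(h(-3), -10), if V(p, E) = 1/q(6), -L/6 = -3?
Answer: -18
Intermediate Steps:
L = 18 (L = -6*(-3) = 18)
q(O) = 36 (q(O) = 6² = 36)
h(D) = (4 + D)²
V(p, E) = 1/36
a(J, I) = 72*I (a(J, I) = (18*I)*4 = 72*I)
(1*a(2, -9))*V(h(-3), -10) = (1*(72*(-9)))*(1/36) = (1*(-648))*(1/36) = -648*1/36 = -18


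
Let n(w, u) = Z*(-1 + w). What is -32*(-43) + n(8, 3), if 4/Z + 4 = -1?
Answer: 6852/5 ≈ 1370.4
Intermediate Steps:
Z = -⅘ (Z = 4/(-4 - 1) = 4/(-5) = 4*(-⅕) = -⅘ ≈ -0.80000)
n(w, u) = ⅘ - 4*w/5 (n(w, u) = -4*(-1 + w)/5 = ⅘ - 4*w/5)
-32*(-43) + n(8, 3) = -32*(-43) + (⅘ - ⅘*8) = 1376 + (⅘ - 32/5) = 1376 - 28/5 = 6852/5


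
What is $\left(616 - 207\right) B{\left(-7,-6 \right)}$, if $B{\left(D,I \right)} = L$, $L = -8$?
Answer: $-3272$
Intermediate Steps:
$B{\left(D,I \right)} = -8$
$\left(616 - 207\right) B{\left(-7,-6 \right)} = \left(616 - 207\right) \left(-8\right) = 409 \left(-8\right) = -3272$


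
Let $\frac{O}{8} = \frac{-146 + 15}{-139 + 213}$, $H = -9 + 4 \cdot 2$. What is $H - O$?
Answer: $\frac{487}{37} \approx 13.162$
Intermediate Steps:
$H = -1$ ($H = -9 + 8 = -1$)
$O = - \frac{524}{37}$ ($O = 8 \frac{-146 + 15}{-139 + 213} = 8 \left(- \frac{131}{74}\right) = - \frac{524}{37} \approx -14.162$)
$H - O = -1 - - \frac{524}{37} = -1 + \frac{524}{37} = \frac{487}{37}$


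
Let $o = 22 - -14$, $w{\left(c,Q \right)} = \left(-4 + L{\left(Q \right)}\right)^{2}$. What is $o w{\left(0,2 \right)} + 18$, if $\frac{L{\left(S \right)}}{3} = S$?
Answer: $162$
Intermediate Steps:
$L{\left(S \right)} = 3 S$
$w{\left(c,Q \right)} = \left(-4 + 3 Q\right)^{2}$
$o = 36$ ($o = 22 + 14 = 36$)
$o w{\left(0,2 \right)} + 18 = 36 \left(-4 + 3 \cdot 2\right)^{2} + 18 = 36 \left(-4 + 6\right)^{2} + 18 = 36 \cdot 2^{2} + 18 = 36 \cdot 4 + 18 = 144 + 18 = 162$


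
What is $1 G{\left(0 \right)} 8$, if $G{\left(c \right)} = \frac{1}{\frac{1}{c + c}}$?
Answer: $0$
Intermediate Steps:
$G{\left(c \right)} = 2 c$ ($G{\left(c \right)} = \frac{1}{\frac{1}{2 c}} = \frac{1}{\frac{1}{2} \frac{1}{c}} = 2 c$)
$1 G{\left(0 \right)} 8 = 1 \cdot 2 \cdot 0 \cdot 8 = 1 \cdot 0 \cdot 8 = 0 \cdot 8 = 0$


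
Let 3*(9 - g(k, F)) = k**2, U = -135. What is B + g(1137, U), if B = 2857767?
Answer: 2426853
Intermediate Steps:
g(k, F) = 9 - k**2/3
B + g(1137, U) = 2857767 + (9 - 1/3*1137**2) = 2857767 + (9 - 1/3*1292769) = 2857767 + (9 - 430923) = 2857767 - 430914 = 2426853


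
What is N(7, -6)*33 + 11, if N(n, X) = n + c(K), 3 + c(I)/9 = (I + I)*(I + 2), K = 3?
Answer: 8261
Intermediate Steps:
c(I) = -27 + 18*I*(2 + I) (c(I) = -27 + 9*((I + I)*(I + 2)) = -27 + 9*((2*I)*(2 + I)) = -27 + 9*(2*I*(2 + I)) = -27 + 18*I*(2 + I))
N(n, X) = 243 + n (N(n, X) = n + (-27 + 18*3² + 36*3) = n + (-27 + 18*9 + 108) = n + (-27 + 162 + 108) = n + 243 = 243 + n)
N(7, -6)*33 + 11 = (243 + 7)*33 + 11 = 250*33 + 11 = 8250 + 11 = 8261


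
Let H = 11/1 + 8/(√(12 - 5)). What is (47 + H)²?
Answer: 23612/7 + 928*√7/7 ≈ 3723.9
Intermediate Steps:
H = 11 + 8*√7/7 (H = 11*1 + 8/(√7) = 11 + 8*(√7/7) = 11 + 8*√7/7 ≈ 14.024)
(47 + H)² = (47 + (11 + 8*√7/7))² = (58 + 8*√7/7)²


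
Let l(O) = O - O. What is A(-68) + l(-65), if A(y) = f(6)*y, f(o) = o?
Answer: -408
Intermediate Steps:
l(O) = 0
A(y) = 6*y
A(-68) + l(-65) = 6*(-68) + 0 = -408 + 0 = -408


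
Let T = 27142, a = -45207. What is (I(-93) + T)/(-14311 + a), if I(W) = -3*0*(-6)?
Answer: -13571/29759 ≈ -0.45603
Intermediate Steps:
I(W) = 0 (I(W) = 0*(-6) = 0)
(I(-93) + T)/(-14311 + a) = (0 + 27142)/(-14311 - 45207) = 27142/(-59518) = 27142*(-1/59518) = -13571/29759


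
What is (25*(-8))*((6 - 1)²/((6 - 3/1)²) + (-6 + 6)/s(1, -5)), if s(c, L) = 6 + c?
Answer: -5000/9 ≈ -555.56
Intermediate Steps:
(25*(-8))*((6 - 1)²/((6 - 3/1)²) + (-6 + 6)/s(1, -5)) = (25*(-8))*((6 - 1)²/((6 - 3/1)²) + (-6 + 6)/(6 + 1)) = -200*(5²/((6 - 3*1)²) + 0/7) = -200*(25/((6 - 3)²) + 0*(⅐)) = -200*(25/(3²) + 0) = -200*(25/9 + 0) = -200*25/9 = -5000/9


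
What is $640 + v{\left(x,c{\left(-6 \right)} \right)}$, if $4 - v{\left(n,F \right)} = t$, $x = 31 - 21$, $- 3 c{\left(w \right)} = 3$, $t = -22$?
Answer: $666$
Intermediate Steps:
$c{\left(w \right)} = -1$ ($c{\left(w \right)} = \left(- \frac{1}{3}\right) 3 = -1$)
$x = 10$
$v{\left(n,F \right)} = 26$ ($v{\left(n,F \right)} = 4 - -22 = 4 + 22 = 26$)
$640 + v{\left(x,c{\left(-6 \right)} \right)} = 640 + 26 = 666$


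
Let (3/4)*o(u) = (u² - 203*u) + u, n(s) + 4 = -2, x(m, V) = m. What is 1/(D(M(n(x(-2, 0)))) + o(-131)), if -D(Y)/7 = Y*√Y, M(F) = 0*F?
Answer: 1/58164 ≈ 1.7193e-5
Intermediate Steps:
n(s) = -6 (n(s) = -4 - 2 = -6)
M(F) = 0
D(Y) = -7*Y^(3/2) (D(Y) = -7*Y*√Y = -7*Y^(3/2))
o(u) = -808*u/3 + 4*u²/3 (o(u) = 4*((u² - 203*u) + u)/3 = 4*(u² - 202*u)/3 = -808*u/3 + 4*u²/3)
1/(D(M(n(x(-2, 0)))) + o(-131)) = 1/(-7*0^(3/2) + (4/3)*(-131)*(-202 - 131)) = 1/(-7*0 + (4/3)*(-131)*(-333)) = 1/(0 + 58164) = 1/58164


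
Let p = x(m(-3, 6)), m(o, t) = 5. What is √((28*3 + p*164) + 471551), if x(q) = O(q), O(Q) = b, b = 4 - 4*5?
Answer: √469011 ≈ 684.84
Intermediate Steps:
b = -16 (b = 4 - 20 = -16)
O(Q) = -16
x(q) = -16
p = -16
√((28*3 + p*164) + 471551) = √((28*3 - 16*164) + 471551) = √((84 - 2624) + 471551) = √(-2540 + 471551) = √469011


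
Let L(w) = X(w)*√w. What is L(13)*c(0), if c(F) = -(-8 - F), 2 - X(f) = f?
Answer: -88*√13 ≈ -317.29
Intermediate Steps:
X(f) = 2 - f
c(F) = 8 + F
L(w) = √w*(2 - w) (L(w) = (2 - w)*√w = √w*(2 - w))
L(13)*c(0) = (√13*(2 - 1*13))*(8 + 0) = (√13*(2 - 13))*8 = (√13*(-11))*8 = -11*√13*8 = -88*√13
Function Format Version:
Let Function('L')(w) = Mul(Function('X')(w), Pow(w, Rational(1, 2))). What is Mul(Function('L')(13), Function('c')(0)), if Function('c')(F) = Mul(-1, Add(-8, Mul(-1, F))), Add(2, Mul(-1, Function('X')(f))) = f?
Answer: Mul(-88, Pow(13, Rational(1, 2))) ≈ -317.29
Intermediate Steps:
Function('X')(f) = Add(2, Mul(-1, f))
Function('c')(F) = Add(8, F)
Function('L')(w) = Mul(Pow(w, Rational(1, 2)), Add(2, Mul(-1, w))) (Function('L')(w) = Mul(Add(2, Mul(-1, w)), Pow(w, Rational(1, 2))) = Mul(Pow(w, Rational(1, 2)), Add(2, Mul(-1, w))))
Mul(Function('L')(13), Function('c')(0)) = Mul(Mul(Pow(13, Rational(1, 2)), Add(2, Mul(-1, 13))), Add(8, 0)) = Mul(Mul(Pow(13, Rational(1, 2)), Add(2, -13)), 8) = Mul(Mul(Pow(13, Rational(1, 2)), -11), 8) = Mul(Mul(-11, Pow(13, Rational(1, 2))), 8) = Mul(-88, Pow(13, Rational(1, 2)))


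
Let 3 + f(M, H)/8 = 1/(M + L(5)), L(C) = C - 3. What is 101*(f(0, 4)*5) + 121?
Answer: -9979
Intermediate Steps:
L(C) = -3 + C
f(M, H) = -24 + 8/(2 + M) (f(M, H) = -24 + 8/(M + (-3 + 5)) = -24 + 8/(M + 2) = -24 + 8/(2 + M))
101*(f(0, 4)*5) + 121 = 101*((8*(-5 - 3*0)/(2 + 0))*5) + 121 = 101*((8*(-5 + 0)/2)*5) + 121 = 101*((8*(1/2)*(-5))*5) + 121 = 101*(-20*5) + 121 = 101*(-100) + 121 = -10100 + 121 = -9979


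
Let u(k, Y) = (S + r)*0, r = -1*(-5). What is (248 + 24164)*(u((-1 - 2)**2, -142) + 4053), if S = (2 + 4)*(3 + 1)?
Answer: 98941836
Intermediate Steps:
r = 5
S = 24 (S = 6*4 = 24)
u(k, Y) = 0 (u(k, Y) = (24 + 5)*0 = 29*0 = 0)
(248 + 24164)*(u((-1 - 2)**2, -142) + 4053) = (248 + 24164)*(0 + 4053) = 24412*4053 = 98941836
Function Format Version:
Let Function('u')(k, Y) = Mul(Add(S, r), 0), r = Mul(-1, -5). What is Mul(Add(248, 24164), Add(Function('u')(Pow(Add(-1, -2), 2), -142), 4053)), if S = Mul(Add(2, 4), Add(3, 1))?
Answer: 98941836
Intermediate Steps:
r = 5
S = 24 (S = Mul(6, 4) = 24)
Function('u')(k, Y) = 0 (Function('u')(k, Y) = Mul(Add(24, 5), 0) = Mul(29, 0) = 0)
Mul(Add(248, 24164), Add(Function('u')(Pow(Add(-1, -2), 2), -142), 4053)) = Mul(Add(248, 24164), Add(0, 4053)) = Mul(24412, 4053) = 98941836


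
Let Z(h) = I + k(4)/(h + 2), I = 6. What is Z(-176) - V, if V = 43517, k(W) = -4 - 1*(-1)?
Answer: -2523637/58 ≈ -43511.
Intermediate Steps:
k(W) = -3 (k(W) = -4 + 1 = -3)
Z(h) = 6 - 3/(2 + h) (Z(h) = 6 - 3/(h + 2) = 6 - 3/(2 + h))
Z(-176) - V = 3*(3 + 2*(-176))/(2 - 176) - 1*43517 = 3*(3 - 352)/(-174) - 43517 = 3*(-1/174)*(-349) - 43517 = 349/58 - 43517 = -2523637/58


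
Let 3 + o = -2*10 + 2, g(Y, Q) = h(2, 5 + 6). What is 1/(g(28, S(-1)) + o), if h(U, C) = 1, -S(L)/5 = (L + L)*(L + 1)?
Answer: -1/20 ≈ -0.050000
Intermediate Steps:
S(L) = -10*L*(1 + L) (S(L) = -5*(L + L)*(L + 1) = -5*2*L*(1 + L) = -10*L*(1 + L))
g(Y, Q) = 1
o = -21 (o = -3 + (-2*10 + 2) = -3 + (-20 + 2) = -3 - 18 = -21)
1/(g(28, S(-1)) + o) = 1/(1 - 21) = 1/(-20) = -1/20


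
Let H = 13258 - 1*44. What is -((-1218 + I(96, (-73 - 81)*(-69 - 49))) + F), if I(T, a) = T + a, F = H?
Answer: -30264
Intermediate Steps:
H = 13214 (H = 13258 - 44 = 13214)
F = 13214
-((-1218 + I(96, (-73 - 81)*(-69 - 49))) + F) = -((-1218 + (96 + (-73 - 81)*(-69 - 49))) + 13214) = -((-1218 + (96 - 154*(-118))) + 13214) = -((-1218 + (96 + 18172)) + 13214) = -((-1218 + 18268) + 13214) = -(17050 + 13214) = -1*30264 = -30264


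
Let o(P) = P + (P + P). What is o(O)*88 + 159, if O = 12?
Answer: 3327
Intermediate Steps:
o(P) = 3*P (o(P) = P + 2*P = 3*P)
o(O)*88 + 159 = (3*12)*88 + 159 = 36*88 + 159 = 3168 + 159 = 3327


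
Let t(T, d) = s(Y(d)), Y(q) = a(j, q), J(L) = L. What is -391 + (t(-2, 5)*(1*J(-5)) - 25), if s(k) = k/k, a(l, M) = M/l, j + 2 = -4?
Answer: -421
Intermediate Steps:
j = -6 (j = -2 - 4 = -6)
Y(q) = -q/6 (Y(q) = q/(-6) = q*(-1/6) = -q/6)
s(k) = 1
t(T, d) = 1
-391 + (t(-2, 5)*(1*J(-5)) - 25) = -391 + (1*(1*(-5)) - 25) = -391 + (1*(-5) - 25) = -391 + (-5 - 25) = -391 - 30 = -421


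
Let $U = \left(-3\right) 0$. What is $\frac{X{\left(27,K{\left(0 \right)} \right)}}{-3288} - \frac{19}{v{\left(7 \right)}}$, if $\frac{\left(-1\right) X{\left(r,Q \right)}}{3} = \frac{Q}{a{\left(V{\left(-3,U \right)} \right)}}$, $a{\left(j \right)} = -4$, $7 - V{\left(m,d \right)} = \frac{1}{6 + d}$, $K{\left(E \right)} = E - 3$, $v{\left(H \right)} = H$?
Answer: $- \frac{83275}{30688} \approx -2.7136$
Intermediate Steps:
$K{\left(E \right)} = -3 + E$ ($K{\left(E \right)} = E - 3 = -3 + E$)
$U = 0$
$V{\left(m,d \right)} = 7 - \frac{1}{6 + d}$
$X{\left(r,Q \right)} = \frac{3 Q}{4}$ ($X{\left(r,Q \right)} = - 3 \frac{Q}{-4} = - 3 Q \left(- \frac{1}{4}\right) = - 3 \left(- \frac{Q}{4}\right) = \frac{3 Q}{4}$)
$\frac{X{\left(27,K{\left(0 \right)} \right)}}{-3288} - \frac{19}{v{\left(7 \right)}} = \frac{\frac{3}{4} \left(-3 + 0\right)}{-3288} - \frac{19}{7} = \frac{3}{4} \left(-3\right) \left(- \frac{1}{3288}\right) - \frac{19}{7} = \left(- \frac{9}{4}\right) \left(- \frac{1}{3288}\right) - \frac{19}{7} = \frac{3}{4384} - \frac{19}{7} = - \frac{83275}{30688}$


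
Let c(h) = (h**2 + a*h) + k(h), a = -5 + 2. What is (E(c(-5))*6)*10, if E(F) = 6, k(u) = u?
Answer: 360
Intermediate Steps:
a = -3
c(h) = h**2 - 2*h (c(h) = (h**2 - 3*h) + h = h**2 - 2*h)
(E(c(-5))*6)*10 = (6*6)*10 = 36*10 = 360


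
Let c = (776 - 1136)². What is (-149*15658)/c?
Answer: -1166521/64800 ≈ -18.002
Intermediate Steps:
c = 129600 (c = (-360)² = 129600)
(-149*15658)/c = -149*15658/129600 = -2333042*1/129600 = -1166521/64800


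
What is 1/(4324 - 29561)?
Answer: -1/25237 ≈ -3.9624e-5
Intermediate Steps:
1/(4324 - 29561) = 1/(-25237) = -1/25237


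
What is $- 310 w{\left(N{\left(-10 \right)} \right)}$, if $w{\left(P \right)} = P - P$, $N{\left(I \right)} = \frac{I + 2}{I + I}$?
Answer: $0$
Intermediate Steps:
$N{\left(I \right)} = \frac{2 + I}{2 I}$
$w{\left(P \right)} = 0$
$- 310 w{\left(N{\left(-10 \right)} \right)} = \left(-310\right) 0 = 0$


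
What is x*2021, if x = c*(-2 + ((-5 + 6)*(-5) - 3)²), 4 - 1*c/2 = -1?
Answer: 1253020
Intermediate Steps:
c = 10 (c = 8 - 2*(-1) = 8 + 2 = 10)
x = 620 (x = 10*(-2 + ((-5 + 6)*(-5) - 3)²) = 10*(-2 + (1*(-5) - 3)²) = 10*(-2 + (-5 - 3)²) = 10*(-2 + (-8)²) = 10*(-2 + 64) = 10*62 = 620)
x*2021 = 620*2021 = 1253020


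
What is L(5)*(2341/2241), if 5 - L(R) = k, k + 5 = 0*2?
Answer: 23410/2241 ≈ 10.446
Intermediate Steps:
k = -5 (k = -5 + 0*2 = -5 + 0 = -5)
L(R) = 10 (L(R) = 5 - 1*(-5) = 5 + 5 = 10)
L(5)*(2341/2241) = 10*(2341/2241) = 23410/2241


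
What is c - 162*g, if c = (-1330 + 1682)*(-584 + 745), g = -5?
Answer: 57482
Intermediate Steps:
c = 56672 (c = 352*161 = 56672)
c - 162*g = 56672 - 162*(-5) = 56672 - 1*(-810) = 56672 + 810 = 57482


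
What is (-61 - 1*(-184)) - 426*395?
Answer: -168147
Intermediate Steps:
(-61 - 1*(-184)) - 426*395 = (-61 + 184) - 168270 = 123 - 168270 = -168147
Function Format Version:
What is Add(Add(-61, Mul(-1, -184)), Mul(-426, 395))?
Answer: -168147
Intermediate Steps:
Add(Add(-61, Mul(-1, -184)), Mul(-426, 395)) = Add(Add(-61, 184), -168270) = Add(123, -168270) = -168147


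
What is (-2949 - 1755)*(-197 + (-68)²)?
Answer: -20824608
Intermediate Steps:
(-2949 - 1755)*(-197 + (-68)²) = -4704*(-197 + 4624) = -4704*4427 = -20824608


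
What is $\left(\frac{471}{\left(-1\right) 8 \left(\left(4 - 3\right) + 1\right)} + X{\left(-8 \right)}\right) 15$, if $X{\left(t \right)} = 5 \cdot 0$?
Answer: $- \frac{7065}{16} \approx -441.56$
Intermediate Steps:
$X{\left(t \right)} = 0$
$\left(\frac{471}{\left(-1\right) 8 \left(\left(4 - 3\right) + 1\right)} + X{\left(-8 \right)}\right) 15 = \left(\frac{471}{\left(-1\right) 8 \left(\left(4 - 3\right) + 1\right)} + 0\right) 15 = \left(\frac{471}{\left(-8\right) \left(1 + 1\right)} + 0\right) 15 = \left(\frac{471}{\left(-8\right) 2} + 0\right) 15 = \left(\frac{471}{-16} + 0\right) 15 = \left(471 \left(- \frac{1}{16}\right) + 0\right) 15 = \left(- \frac{471}{16} + 0\right) 15 = \left(- \frac{471}{16}\right) 15 = - \frac{7065}{16}$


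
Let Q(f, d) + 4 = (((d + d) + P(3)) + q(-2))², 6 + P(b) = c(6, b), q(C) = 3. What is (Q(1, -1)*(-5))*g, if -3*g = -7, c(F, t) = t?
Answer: 0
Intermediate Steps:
g = 7/3 (g = -⅓*(-7) = 7/3 ≈ 2.3333)
P(b) = -6 + b
Q(f, d) = -4 + 4*d² (Q(f, d) = -4 + (((d + d) + (-6 + 3)) + 3)² = -4 + ((2*d - 3) + 3)² = -4 + ((-3 + 2*d) + 3)² = -4 + (2*d)² = -4 + 4*d²)
(Q(1, -1)*(-5))*g = ((-4 + 4*(-1)²)*(-5))*(7/3) = ((-4 + 4*1)*(-5))*(7/3) = ((-4 + 4)*(-5))*(7/3) = (0*(-5))*(7/3) = 0*(7/3) = 0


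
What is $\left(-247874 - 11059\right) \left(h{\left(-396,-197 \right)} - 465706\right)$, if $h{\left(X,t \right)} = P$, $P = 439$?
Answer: $120472980111$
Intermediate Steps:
$h{\left(X,t \right)} = 439$
$\left(-247874 - 11059\right) \left(h{\left(-396,-197 \right)} - 465706\right) = \left(-247874 - 11059\right) \left(439 - 465706\right) = \left(-258933\right) \left(-465267\right) = 120472980111$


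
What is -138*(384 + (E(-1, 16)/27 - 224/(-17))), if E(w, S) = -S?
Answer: -8373472/153 ≈ -54729.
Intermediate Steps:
-138*(384 + (E(-1, 16)/27 - 224/(-17))) = -138*(384 + (-1*16/27 - 224/(-17))) = -138*(384 + (-16*1/27 - 224*(-1/17))) = -138*(384 + (-16/27 + 224/17)) = -138*(384 + 5776/459) = -138*182032/459 = -8373472/153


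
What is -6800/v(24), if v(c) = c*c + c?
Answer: -34/3 ≈ -11.333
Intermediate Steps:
v(c) = c + c² (v(c) = c² + c = c + c²)
-6800/v(24) = -6800*1/(24*(1 + 24)) = -6800/(24*25) = -6800/600 = -6800*1/600 = -34/3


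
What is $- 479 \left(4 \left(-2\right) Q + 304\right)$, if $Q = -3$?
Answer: $-157112$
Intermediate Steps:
$- 479 \left(4 \left(-2\right) Q + 304\right) = - 479 \left(4 \left(-2\right) \left(-3\right) + 304\right) = - 479 \left(\left(-8\right) \left(-3\right) + 304\right) = - 479 \left(24 + 304\right) = \left(-479\right) 328 = -157112$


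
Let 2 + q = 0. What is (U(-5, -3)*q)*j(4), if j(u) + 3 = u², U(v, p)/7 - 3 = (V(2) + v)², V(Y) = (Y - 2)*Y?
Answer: -5096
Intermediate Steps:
q = -2 (q = -2 + 0 = -2)
V(Y) = Y*(-2 + Y) (V(Y) = (-2 + Y)*Y = Y*(-2 + Y))
U(v, p) = 21 + 7*v² (U(v, p) = 21 + 7*(2*(-2 + 2) + v)² = 21 + 7*(2*0 + v)² = 21 + 7*(0 + v)² = 21 + 7*v²)
j(u) = -3 + u²
(U(-5, -3)*q)*j(4) = ((21 + 7*(-5)²)*(-2))*(-3 + 4²) = ((21 + 7*25)*(-2))*(-3 + 16) = ((21 + 175)*(-2))*13 = (196*(-2))*13 = -392*13 = -5096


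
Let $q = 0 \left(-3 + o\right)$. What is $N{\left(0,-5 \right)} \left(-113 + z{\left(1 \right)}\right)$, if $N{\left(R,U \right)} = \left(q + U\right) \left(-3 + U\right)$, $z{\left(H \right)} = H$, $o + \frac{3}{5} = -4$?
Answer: $-4480$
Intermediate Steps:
$o = - \frac{23}{5}$ ($o = - \frac{3}{5} - 4 = - \frac{23}{5} \approx -4.6$)
$q = 0$ ($q = 0 \left(-3 - \frac{23}{5}\right) = 0 \left(- \frac{38}{5}\right) = 0$)
$N{\left(R,U \right)} = U \left(-3 + U\right)$ ($N{\left(R,U \right)} = \left(0 + U\right) \left(-3 + U\right) = U \left(-3 + U\right)$)
$N{\left(0,-5 \right)} \left(-113 + z{\left(1 \right)}\right) = - 5 \left(-3 - 5\right) \left(-113 + 1\right) = \left(-5\right) \left(-8\right) \left(-112\right) = 40 \left(-112\right) = -4480$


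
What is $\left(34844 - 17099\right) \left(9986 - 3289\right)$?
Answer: $118838265$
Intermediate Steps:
$\left(34844 - 17099\right) \left(9986 - 3289\right) = 17745 \cdot 6697 = 118838265$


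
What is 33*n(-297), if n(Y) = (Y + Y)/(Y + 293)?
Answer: 9801/2 ≈ 4900.5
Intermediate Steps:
n(Y) = 2*Y/(293 + Y) (n(Y) = (2*Y)/(293 + Y) = 2*Y/(293 + Y))
33*n(-297) = 33*(2*(-297)/(293 - 297)) = 33*(2*(-297)/(-4)) = 33*(2*(-297)*(-¼)) = 33*(297/2) = 9801/2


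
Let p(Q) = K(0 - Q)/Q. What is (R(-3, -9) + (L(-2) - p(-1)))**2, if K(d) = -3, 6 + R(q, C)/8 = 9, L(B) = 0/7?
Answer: 441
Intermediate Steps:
L(B) = 0 (L(B) = 0*(1/7) = 0)
R(q, C) = 24 (R(q, C) = -48 + 8*9 = -48 + 72 = 24)
p(Q) = -3/Q
(R(-3, -9) + (L(-2) - p(-1)))**2 = (24 + (0 - (-3)/(-1)))**2 = (24 + (0 - (-3)*(-1)))**2 = (24 + (0 - 1*3))**2 = (24 + (0 - 3))**2 = (24 - 3)**2 = 21**2 = 441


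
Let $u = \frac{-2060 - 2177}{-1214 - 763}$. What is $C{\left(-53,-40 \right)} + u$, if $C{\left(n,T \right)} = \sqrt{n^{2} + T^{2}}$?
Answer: $\frac{4237}{1977} + \sqrt{4409} \approx 68.543$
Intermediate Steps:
$u = \frac{4237}{1977}$ ($u = - \frac{4237}{-1977} = \left(-4237\right) \left(- \frac{1}{1977}\right) = \frac{4237}{1977} \approx 2.1431$)
$C{\left(n,T \right)} = \sqrt{T^{2} + n^{2}}$
$C{\left(-53,-40 \right)} + u = \sqrt{\left(-40\right)^{2} + \left(-53\right)^{2}} + \frac{4237}{1977} = \sqrt{1600 + 2809} + \frac{4237}{1977} = \sqrt{4409} + \frac{4237}{1977} = \frac{4237}{1977} + \sqrt{4409}$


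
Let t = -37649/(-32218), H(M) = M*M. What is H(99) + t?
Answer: 315806267/32218 ≈ 9802.2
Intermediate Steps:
H(M) = M²
t = 37649/32218 (t = -37649*(-1/32218) = 37649/32218 ≈ 1.1686)
H(99) + t = 99² + 37649/32218 = 9801 + 37649/32218 = 315806267/32218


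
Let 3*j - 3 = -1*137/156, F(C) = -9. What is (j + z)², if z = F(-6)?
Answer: 15062161/219024 ≈ 68.769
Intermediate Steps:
z = -9
j = 331/468 (j = 1 + (-1*137/156)/3 = 1 + (-137*1/156)/3 = 1 + (⅓)*(-137/156) = 1 - 137/468 = 331/468 ≈ 0.70726)
(j + z)² = (331/468 - 9)² = (-3881/468)² = 15062161/219024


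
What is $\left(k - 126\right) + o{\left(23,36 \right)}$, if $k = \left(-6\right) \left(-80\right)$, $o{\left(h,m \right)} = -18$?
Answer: $336$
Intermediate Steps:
$k = 480$
$\left(k - 126\right) + o{\left(23,36 \right)} = \left(480 - 126\right) - 18 = 354 - 18 = 336$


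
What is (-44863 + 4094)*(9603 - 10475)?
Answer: 35550568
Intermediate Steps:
(-44863 + 4094)*(9603 - 10475) = -40769*(-872) = 35550568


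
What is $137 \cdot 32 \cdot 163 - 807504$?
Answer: $-92912$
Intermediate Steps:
$137 \cdot 32 \cdot 163 - 807504 = 4384 \cdot 163 - 807504 = 714592 - 807504 = -92912$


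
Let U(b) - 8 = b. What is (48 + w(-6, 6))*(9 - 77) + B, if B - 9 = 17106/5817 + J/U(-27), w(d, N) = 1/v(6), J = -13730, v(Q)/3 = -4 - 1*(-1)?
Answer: -836174635/331569 ≈ -2521.9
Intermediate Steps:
U(b) = 8 + b
v(Q) = -9 (v(Q) = 3*(-4 - 1*(-1)) = 3*(-4 + 1) = 3*(-3) = -9)
w(d, N) = -⅑ (w(d, N) = 1/(-9) = -⅑)
B = 27062377/36841 (B = 9 + (17106/5817 - 13730/(8 - 27)) = 9 + (17106*(1/5817) - 13730/(-19)) = 9 + (5702/1939 - 13730*(-1/19)) = 9 + (5702/1939 + 13730/19) = 9 + 26730808/36841 = 27062377/36841 ≈ 734.57)
(48 + w(-6, 6))*(9 - 77) + B = (48 - ⅑)*(9 - 77) + 27062377/36841 = (431/9)*(-68) + 27062377/36841 = -29308/9 + 27062377/36841 = -836174635/331569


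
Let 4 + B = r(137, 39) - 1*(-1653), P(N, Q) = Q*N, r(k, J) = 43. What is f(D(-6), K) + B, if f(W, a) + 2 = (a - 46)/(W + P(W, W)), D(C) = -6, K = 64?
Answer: 8453/5 ≈ 1690.6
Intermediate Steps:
P(N, Q) = N*Q
f(W, a) = -2 + (-46 + a)/(W + W**2) (f(W, a) = -2 + (a - 46)/(W + W*W) = -2 + (-46 + a)/(W + W**2))
B = 1692 (B = -4 + (43 - 1*(-1653)) = -4 + (43 + 1653) = -4 + 1696 = 1692)
f(D(-6), K) + B = (-46 + 64 - 2*(-6) - 2*(-6)**2)/((-6)*(1 - 6)) + 1692 = -1/6*(-46 + 64 + 12 - 2*36)/(-5) + 1692 = -1/6*(-1/5)*(-46 + 64 + 12 - 72) + 1692 = -1/6*(-1/5)*(-42) + 1692 = -7/5 + 1692 = 8453/5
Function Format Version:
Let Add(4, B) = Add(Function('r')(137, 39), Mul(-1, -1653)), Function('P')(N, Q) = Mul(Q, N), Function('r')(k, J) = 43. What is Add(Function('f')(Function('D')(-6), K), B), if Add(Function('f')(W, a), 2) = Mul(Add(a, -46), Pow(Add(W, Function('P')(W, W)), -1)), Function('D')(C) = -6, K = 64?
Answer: Rational(8453, 5) ≈ 1690.6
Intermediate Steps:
Function('P')(N, Q) = Mul(N, Q)
Function('f')(W, a) = Add(-2, Mul(Pow(Add(W, Pow(W, 2)), -1), Add(-46, a))) (Function('f')(W, a) = Add(-2, Mul(Add(a, -46), Pow(Add(W, Mul(W, W)), -1))) = Add(-2, Mul(Add(-46, a), Pow(Add(W, Pow(W, 2)), -1))) = Add(-2, Mul(Pow(Add(W, Pow(W, 2)), -1), Add(-46, a))))
B = 1692 (B = Add(-4, Add(43, Mul(-1, -1653))) = Add(-4, Add(43, 1653)) = Add(-4, 1696) = 1692)
Add(Function('f')(Function('D')(-6), K), B) = Add(Mul(Pow(-6, -1), Pow(Add(1, -6), -1), Add(-46, 64, Mul(-2, -6), Mul(-2, Pow(-6, 2)))), 1692) = Add(Mul(Rational(-1, 6), Pow(-5, -1), Add(-46, 64, 12, Mul(-2, 36))), 1692) = Add(Mul(Rational(-1, 6), Rational(-1, 5), Add(-46, 64, 12, -72)), 1692) = Add(Mul(Rational(-1, 6), Rational(-1, 5), -42), 1692) = Add(Rational(-7, 5), 1692) = Rational(8453, 5)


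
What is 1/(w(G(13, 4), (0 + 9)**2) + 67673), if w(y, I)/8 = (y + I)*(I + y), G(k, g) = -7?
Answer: 1/111481 ≈ 8.9701e-6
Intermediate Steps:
w(y, I) = 8*(I + y)**2 (w(y, I) = 8*((y + I)*(I + y)) = 8*((I + y)*(I + y)) = 8*(I + y)**2)
1/(w(G(13, 4), (0 + 9)**2) + 67673) = 1/(8*((0 + 9)**2 - 7)**2 + 67673) = 1/(8*(9**2 - 7)**2 + 67673) = 1/(8*(81 - 7)**2 + 67673) = 1/(8*74**2 + 67673) = 1/(8*5476 + 67673) = 1/(43808 + 67673) = 1/111481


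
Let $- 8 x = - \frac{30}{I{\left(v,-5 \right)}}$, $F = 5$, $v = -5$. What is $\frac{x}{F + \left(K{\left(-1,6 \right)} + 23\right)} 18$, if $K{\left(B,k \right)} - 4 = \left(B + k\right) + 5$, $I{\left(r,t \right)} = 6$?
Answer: $\frac{15}{56} \approx 0.26786$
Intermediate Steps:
$K{\left(B,k \right)} = 9 + B + k$ ($K{\left(B,k \right)} = 4 + \left(\left(B + k\right) + 5\right) = 4 + \left(5 + B + k\right) = 9 + B + k$)
$x = \frac{5}{8}$ ($x = - \frac{\left(-30\right) \frac{1}{6}}{8} = \left(- \frac{1}{8}\right) \left(-5\right) = \frac{5}{8} \approx 0.625$)
$\frac{x}{F + \left(K{\left(-1,6 \right)} + 23\right)} 18 = \frac{5}{8 \left(5 + \left(\left(9 - 1 + 6\right) + 23\right)\right)} 18 = \frac{5}{8 \left(5 + \left(14 + 23\right)\right)} 18 = \frac{5}{8 \left(5 + 37\right)} 18 = \frac{5}{8 \cdot 42} \cdot 18 = \frac{5}{8} \cdot \frac{1}{42} \cdot 18 = \frac{5}{336} \cdot 18 = \frac{15}{56}$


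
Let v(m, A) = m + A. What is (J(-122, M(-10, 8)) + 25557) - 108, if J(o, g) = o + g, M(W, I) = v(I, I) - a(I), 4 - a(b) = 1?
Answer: 25340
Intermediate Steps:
v(m, A) = A + m
a(b) = 3 (a(b) = 4 - 1*1 = 4 - 1 = 3)
M(W, I) = -3 + 2*I (M(W, I) = (I + I) - 1*3 = 2*I - 3 = -3 + 2*I)
J(o, g) = g + o
(J(-122, M(-10, 8)) + 25557) - 108 = (((-3 + 2*8) - 122) + 25557) - 108 = (((-3 + 16) - 122) + 25557) - 108 = ((13 - 122) + 25557) - 108 = (-109 + 25557) - 108 = 25448 - 108 = 25340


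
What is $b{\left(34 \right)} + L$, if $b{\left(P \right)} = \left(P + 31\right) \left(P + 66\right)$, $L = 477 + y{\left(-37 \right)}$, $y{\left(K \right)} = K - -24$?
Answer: $6964$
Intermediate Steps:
$y{\left(K \right)} = 24 + K$ ($y{\left(K \right)} = K + 24 = 24 + K$)
$L = 464$ ($L = 477 + \left(24 - 37\right) = 477 - 13 = 464$)
$b{\left(P \right)} = \left(31 + P\right) \left(66 + P\right)$
$b{\left(34 \right)} + L = \left(2046 + 34^{2} + 97 \cdot 34\right) + 464 = \left(2046 + 1156 + 3298\right) + 464 = 6500 + 464 = 6964$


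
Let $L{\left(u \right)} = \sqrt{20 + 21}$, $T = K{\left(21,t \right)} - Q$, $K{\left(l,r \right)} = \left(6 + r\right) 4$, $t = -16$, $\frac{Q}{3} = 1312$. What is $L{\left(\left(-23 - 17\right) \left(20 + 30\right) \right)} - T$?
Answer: $3976 + \sqrt{41} \approx 3982.4$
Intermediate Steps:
$Q = 3936$ ($Q = 3 \cdot 1312 = 3936$)
$K{\left(l,r \right)} = 24 + 4 r$
$T = -3976$ ($T = \left(24 + 4 \left(-16\right)\right) - 3936 = \left(24 - 64\right) - 3936 = -40 - 3936 = -3976$)
$L{\left(u \right)} = \sqrt{41}$
$L{\left(\left(-23 - 17\right) \left(20 + 30\right) \right)} - T = \sqrt{41} - -3976 = \sqrt{41} + 3976 = 3976 + \sqrt{41}$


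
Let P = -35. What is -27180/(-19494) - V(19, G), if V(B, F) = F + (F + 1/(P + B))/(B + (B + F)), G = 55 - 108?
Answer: 4406231/86640 ≈ 50.857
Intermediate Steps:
G = -53
V(B, F) = F + (F + 1/(-35 + B))/(F + 2*B) (V(B, F) = F + (F + 1/(-35 + B))/(B + (B + F)) = F + (F + 1/(-35 + B))/(F + 2*B))
-27180/(-19494) - V(19, G) = -27180/(-19494) - (1 - 35*(-53) - 35*(-53)**2 + 19*(-53)**2 - 69*19*(-53) + 2*(-53)*19**2)/(-70*19 - 35*(-53) + 2*19**2 + 19*(-53)) = -27180*(-1/19494) - (1 + 1855 - 35*2809 + 19*2809 + 69483 + 2*(-53)*361)/(-1330 + 1855 + 2*361 - 1007) = 1510/1083 - (1 + 1855 - 98315 + 53371 + 69483 - 38266)/(-1330 + 1855 + 722 - 1007) = 1510/1083 - (-11871)/240 = 1510/1083 - 1*(-3957/80) = 1510/1083 + 3957/80 = 4406231/86640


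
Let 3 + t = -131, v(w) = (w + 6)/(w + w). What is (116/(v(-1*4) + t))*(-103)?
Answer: 47792/537 ≈ 88.998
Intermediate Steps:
v(w) = (6 + w)/(2*w) (v(w) = (6 + w)/((2*w)) = (6 + w)*(1/(2*w)) = (6 + w)/(2*w))
t = -134 (t = -3 - 131 = -134)
(116/(v(-1*4) + t))*(-103) = (116/((6 - 1*4)/(2*((-1*4))) - 134))*(-103) = (116/((½)*(6 - 4)/(-4) - 134))*(-103) = (116/((½)*(-¼)*2 - 134))*(-103) = (116/(-¼ - 134))*(-103) = (116/(-537/4))*(-103) = (116*(-4/537))*(-103) = -464/537*(-103) = 47792/537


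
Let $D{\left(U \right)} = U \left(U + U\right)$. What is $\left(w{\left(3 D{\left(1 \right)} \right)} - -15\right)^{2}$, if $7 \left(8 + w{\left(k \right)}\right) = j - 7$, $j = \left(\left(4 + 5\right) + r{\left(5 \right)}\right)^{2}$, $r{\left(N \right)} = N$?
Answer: $1156$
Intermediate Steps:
$j = 196$ ($j = \left(\left(4 + 5\right) + 5\right)^{2} = \left(9 + 5\right)^{2} = 14^{2} = 196$)
$D{\left(U \right)} = 2 U^{2}$ ($D{\left(U \right)} = U 2 U = 2 U^{2}$)
$w{\left(k \right)} = 19$ ($w{\left(k \right)} = -8 + \frac{196 - 7}{7} = -8 + \frac{1}{7} \cdot 189 = -8 + 27 = 19$)
$\left(w{\left(3 D{\left(1 \right)} \right)} - -15\right)^{2} = \left(19 - -15\right)^{2} = \left(19 + \left(-56 + 71\right)\right)^{2} = \left(19 + 15\right)^{2} = 34^{2} = 1156$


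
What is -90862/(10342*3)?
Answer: -45431/15513 ≈ -2.9286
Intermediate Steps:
-90862/(10342*3) = -90862/31026 = -90862*1/31026 = -45431/15513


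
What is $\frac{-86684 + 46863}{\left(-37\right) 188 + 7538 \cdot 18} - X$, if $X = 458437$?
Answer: $- \frac{59013717957}{128728} \approx -4.5844 \cdot 10^{5}$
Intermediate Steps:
$\frac{-86684 + 46863}{\left(-37\right) 188 + 7538 \cdot 18} - X = \frac{-86684 + 46863}{\left(-37\right) 188 + 7538 \cdot 18} - 458437 = - \frac{39821}{-6956 + 135684} - 458437 = - \frac{39821}{128728} - 458437 = - \frac{59013717957}{128728}$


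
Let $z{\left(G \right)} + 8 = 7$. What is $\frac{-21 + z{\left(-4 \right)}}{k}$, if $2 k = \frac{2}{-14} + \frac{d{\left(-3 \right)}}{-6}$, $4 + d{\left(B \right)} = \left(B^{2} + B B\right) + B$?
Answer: $\frac{1848}{83} \approx 22.265$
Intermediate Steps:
$d{\left(B \right)} = -4 + B + 2 B^{2}$ ($d{\left(B \right)} = -4 + \left(\left(B^{2} + B B\right) + B\right) = -4 + \left(\left(B^{2} + B^{2}\right) + B\right) = -4 + \left(2 B^{2} + B\right) = -4 + \left(B + 2 B^{2}\right) = -4 + B + 2 B^{2}$)
$k = - \frac{83}{84}$ ($k = \frac{\frac{2}{-14} + \frac{-4 - 3 + 2 \left(-3\right)^{2}}{-6}}{2} = \frac{2 \left(- \frac{1}{14}\right) + \left(-4 - 3 + 2 \cdot 9\right) \left(- \frac{1}{6}\right)}{2} = \frac{- \frac{1}{7} + \left(-4 - 3 + 18\right) \left(- \frac{1}{6}\right)}{2} = \frac{- \frac{1}{7} + 11 \left(- \frac{1}{6}\right)}{2} = \frac{- \frac{1}{7} - \frac{11}{6}}{2} = \frac{1}{2} \left(- \frac{83}{42}\right) = - \frac{83}{84} \approx -0.9881$)
$z{\left(G \right)} = -1$ ($z{\left(G \right)} = -8 + 7 = -1$)
$\frac{-21 + z{\left(-4 \right)}}{k} = \frac{-21 - 1}{- \frac{83}{84}} = \left(- \frac{84}{83}\right) \left(-22\right) = \frac{1848}{83}$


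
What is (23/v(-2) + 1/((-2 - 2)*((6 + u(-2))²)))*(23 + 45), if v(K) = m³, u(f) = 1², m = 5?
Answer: 74511/6125 ≈ 12.165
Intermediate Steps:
u(f) = 1
v(K) = 125 (v(K) = 5³ = 125)
(23/v(-2) + 1/((-2 - 2)*((6 + u(-2))²)))*(23 + 45) = (23/125 + 1/((-2 - 2)*((6 + 1)²)))*(23 + 45) = (23*(1/125) + 1/((-4)*(7²)))*68 = (23/125 - ¼/49)*68 = (23/125 - ¼*1/49)*68 = (23/125 - 1/196)*68 = (4383/24500)*68 = 74511/6125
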